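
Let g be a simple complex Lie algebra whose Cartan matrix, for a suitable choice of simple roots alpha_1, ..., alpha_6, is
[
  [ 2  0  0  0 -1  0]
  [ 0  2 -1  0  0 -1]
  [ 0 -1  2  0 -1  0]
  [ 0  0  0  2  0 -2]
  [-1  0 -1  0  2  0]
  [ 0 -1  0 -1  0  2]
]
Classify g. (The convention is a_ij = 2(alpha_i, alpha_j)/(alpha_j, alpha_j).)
The matrix has rank 6 with 2's on the diagonal. Reading the off-diagonal entries as Dynkin edges (a single edge where a_ij = a_ji = -1; a double or triple edge where a_ij * a_ji = 2 or 3), the diagram is a chain of 6 nodes with a double edge at one end; the terminal node there is the unique long simple root (C_6). One simple-root ordering that puts it in standard form is (alpha_1, alpha_5, alpha_3, alpha_2, alpha_6, alpha_4). So the algebra is type C_6, i.e. sp(12).

C_6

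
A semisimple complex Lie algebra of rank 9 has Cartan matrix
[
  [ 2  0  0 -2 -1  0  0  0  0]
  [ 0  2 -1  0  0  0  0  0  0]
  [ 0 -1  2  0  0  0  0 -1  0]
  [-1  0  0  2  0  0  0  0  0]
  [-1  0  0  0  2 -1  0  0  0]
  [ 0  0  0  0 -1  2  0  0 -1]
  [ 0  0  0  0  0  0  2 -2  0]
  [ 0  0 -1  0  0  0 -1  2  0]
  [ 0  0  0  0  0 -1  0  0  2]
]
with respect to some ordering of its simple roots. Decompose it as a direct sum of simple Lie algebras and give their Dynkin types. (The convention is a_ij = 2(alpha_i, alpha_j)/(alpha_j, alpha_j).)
The diagram associated to this matrix has two connected components: the simple roots {alpha_1, alpha_4, alpha_5, alpha_6, alpha_9} form a chain of 5 nodes with a double edge at one end; the terminal node there is the unique short simple root (B_5), and {alpha_2, alpha_3, alpha_7, alpha_8} form a chain of 4 nodes with a double edge at one end; the terminal node there is the unique long simple root (C_4). A semisimple Lie algebra decomposes uniquely as the direct sum of simple ideals, one per connected component of its Dynkin diagram, so g ≅ B_5 ⊕ C_4 (dimension 55 + 36 = 91).

type B_5 ⊕ type C_4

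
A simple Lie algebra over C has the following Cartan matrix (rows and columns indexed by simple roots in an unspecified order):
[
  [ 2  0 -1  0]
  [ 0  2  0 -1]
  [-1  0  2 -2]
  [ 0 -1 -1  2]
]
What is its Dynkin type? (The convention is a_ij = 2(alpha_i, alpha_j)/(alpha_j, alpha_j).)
The matrix has rank 4 with 2's on the diagonal. Reading the off-diagonal entries as Dynkin edges (a single edge where a_ij = a_ji = -1; a double or triple edge where a_ij * a_ji = 2 or 3), the diagram is a chain of 4 nodes with a double edge between the middle two (F_4). One simple-root ordering that puts it in standard form is (alpha_1, alpha_3, alpha_4, alpha_2). So the algebra is type F_4.

F_4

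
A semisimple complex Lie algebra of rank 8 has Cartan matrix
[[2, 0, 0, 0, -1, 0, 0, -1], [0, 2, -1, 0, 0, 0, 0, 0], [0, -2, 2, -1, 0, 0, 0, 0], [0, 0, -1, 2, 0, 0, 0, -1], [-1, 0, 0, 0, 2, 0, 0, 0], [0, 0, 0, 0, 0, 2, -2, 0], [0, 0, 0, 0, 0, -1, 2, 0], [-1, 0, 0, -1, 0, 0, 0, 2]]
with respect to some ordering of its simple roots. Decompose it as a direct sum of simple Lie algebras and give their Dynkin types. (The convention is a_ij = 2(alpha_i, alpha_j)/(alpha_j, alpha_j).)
The diagram associated to this matrix has two connected components: the simple roots {alpha_6, alpha_7} form a chain of 2 nodes with a double edge at one end; the terminal node there is the unique short simple root (B_2), and {alpha_1, alpha_2, alpha_3, alpha_4, alpha_5, alpha_8} form a chain of 6 nodes with a double edge at one end; the terminal node there is the unique short simple root (B_6). A semisimple Lie algebra decomposes uniquely as the direct sum of simple ideals, one per connected component of its Dynkin diagram, so g ≅ B_2 ⊕ B_6 (dimension 10 + 78 = 88).

B2 ⊕ B6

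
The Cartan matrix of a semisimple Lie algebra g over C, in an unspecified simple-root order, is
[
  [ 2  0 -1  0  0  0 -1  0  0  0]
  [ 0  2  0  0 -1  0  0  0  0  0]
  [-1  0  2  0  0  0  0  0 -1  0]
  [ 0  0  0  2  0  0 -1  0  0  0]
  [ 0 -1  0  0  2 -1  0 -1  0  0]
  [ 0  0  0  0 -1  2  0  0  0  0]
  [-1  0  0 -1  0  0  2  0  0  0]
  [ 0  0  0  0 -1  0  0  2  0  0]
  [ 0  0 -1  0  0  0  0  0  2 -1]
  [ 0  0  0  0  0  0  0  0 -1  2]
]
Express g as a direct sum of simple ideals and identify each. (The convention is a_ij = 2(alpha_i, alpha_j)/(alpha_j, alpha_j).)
The diagram associated to this matrix has two connected components: the simple roots {alpha_1, alpha_3, alpha_4, alpha_7, alpha_9, alpha_10} form a chain of 6 nodes with single edges (A_6), and {alpha_2, alpha_5, alpha_6, alpha_8} form a chain of 2 nodes with a fork of two nodes at one end (D_4). A semisimple Lie algebra decomposes uniquely as the direct sum of simple ideals, one per connected component of its Dynkin diagram, so g ≅ A_6 ⊕ D_4 (dimension 48 + 28 = 76).

A_6 ⊕ D_4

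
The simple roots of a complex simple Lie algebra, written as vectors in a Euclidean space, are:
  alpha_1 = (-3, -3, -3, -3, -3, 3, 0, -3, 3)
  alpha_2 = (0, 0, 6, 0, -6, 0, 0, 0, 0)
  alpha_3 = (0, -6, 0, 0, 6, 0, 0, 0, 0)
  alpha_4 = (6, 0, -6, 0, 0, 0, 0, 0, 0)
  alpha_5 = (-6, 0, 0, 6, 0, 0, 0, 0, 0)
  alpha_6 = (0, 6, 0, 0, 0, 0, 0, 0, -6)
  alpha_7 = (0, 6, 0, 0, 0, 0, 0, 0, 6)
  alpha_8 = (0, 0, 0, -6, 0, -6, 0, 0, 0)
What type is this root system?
type E_8

Compute the Cartan integers a_ij = 2(alpha_i, alpha_j)/(alpha_j, alpha_j); the resulting 8x8 Cartan matrix is
[[2, 0, 0, 0, 0, -1, 0, 0], [0, 2, -1, -1, 0, 0, 0, 0], [0, -1, 2, 0, 0, -1, -1, 0], [0, -1, 0, 2, -1, 0, 0, 0], [0, 0, 0, -1, 2, 0, 0, -1], [-1, 0, -1, 0, 0, 2, 0, 0], [0, 0, -1, 0, 0, 0, 2, 0], [0, 0, 0, 0, -1, 0, 0, 2]].
All simple roots have the same length, so the diagram is simply laced. The associated Dynkin diagram is a chain of 7 nodes with one extra node attached to the third node from one end (E_8), so the type is E_8.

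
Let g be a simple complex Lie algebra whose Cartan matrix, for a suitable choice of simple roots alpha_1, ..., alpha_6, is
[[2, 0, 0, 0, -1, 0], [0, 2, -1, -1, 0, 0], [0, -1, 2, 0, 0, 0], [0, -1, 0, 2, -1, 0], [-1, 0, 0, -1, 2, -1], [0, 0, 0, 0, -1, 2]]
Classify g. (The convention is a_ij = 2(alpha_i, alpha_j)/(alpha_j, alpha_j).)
D6

The matrix has rank 6 with 2's on the diagonal. Reading the off-diagonal entries as Dynkin edges (a single edge where a_ij = a_ji = -1; a double or triple edge where a_ij * a_ji = 2 or 3), the diagram is a chain of 4 nodes with a fork of two nodes at one end (D_6). One simple-root ordering that puts it in standard form is (alpha_3, alpha_2, alpha_4, alpha_5, alpha_6, alpha_1). So the algebra is type D_6, i.e. so(12).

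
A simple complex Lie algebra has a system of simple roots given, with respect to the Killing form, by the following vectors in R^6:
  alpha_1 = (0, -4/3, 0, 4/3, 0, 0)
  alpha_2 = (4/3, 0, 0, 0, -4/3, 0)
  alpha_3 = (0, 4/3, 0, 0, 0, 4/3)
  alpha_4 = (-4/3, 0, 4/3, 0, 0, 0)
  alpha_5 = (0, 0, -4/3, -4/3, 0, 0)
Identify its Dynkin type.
Compute the Cartan integers a_ij = 2(alpha_i, alpha_j)/(alpha_j, alpha_j); the resulting 5x5 Cartan matrix is
[[2, 0, -1, 0, -1], [0, 2, 0, -1, 0], [-1, 0, 2, 0, 0], [0, -1, 0, 2, -1], [-1, 0, 0, -1, 2]].
All simple roots have the same length, so the diagram is simply laced. The associated Dynkin diagram is a chain of 5 nodes with single edges (A_5), so the type is A_5 (the algebra sl(6)).

type A_5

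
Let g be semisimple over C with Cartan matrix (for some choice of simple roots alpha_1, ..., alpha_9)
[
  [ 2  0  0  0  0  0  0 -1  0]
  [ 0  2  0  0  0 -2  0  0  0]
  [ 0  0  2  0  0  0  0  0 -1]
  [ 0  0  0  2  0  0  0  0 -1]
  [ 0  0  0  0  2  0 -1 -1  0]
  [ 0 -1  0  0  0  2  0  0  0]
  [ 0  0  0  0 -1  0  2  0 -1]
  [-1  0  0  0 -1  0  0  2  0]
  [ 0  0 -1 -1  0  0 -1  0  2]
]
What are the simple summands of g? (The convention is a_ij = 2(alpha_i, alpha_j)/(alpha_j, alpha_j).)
The diagram associated to this matrix has two connected components: the simple roots {alpha_2, alpha_6} form a chain of 2 nodes with a double edge at one end; the terminal node there is the unique short simple root (B_2), and {alpha_1, alpha_3, alpha_4, alpha_5, alpha_7, alpha_8, alpha_9} form a chain of 5 nodes with a fork of two nodes at one end (D_7). A semisimple Lie algebra decomposes uniquely as the direct sum of simple ideals, one per connected component of its Dynkin diagram, so g ≅ B_2 ⊕ D_7 (dimension 10 + 91 = 101).

B_2 + D_7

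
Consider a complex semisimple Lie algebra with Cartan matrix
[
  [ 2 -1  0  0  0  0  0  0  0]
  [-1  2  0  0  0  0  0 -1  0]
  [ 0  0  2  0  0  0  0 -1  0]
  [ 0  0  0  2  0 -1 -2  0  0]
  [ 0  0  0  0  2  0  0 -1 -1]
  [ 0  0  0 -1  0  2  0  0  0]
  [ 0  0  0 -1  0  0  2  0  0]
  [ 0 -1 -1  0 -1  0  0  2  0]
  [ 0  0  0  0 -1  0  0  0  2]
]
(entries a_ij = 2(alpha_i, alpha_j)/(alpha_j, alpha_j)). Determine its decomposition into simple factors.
The diagram associated to this matrix has two connected components: the simple roots {alpha_4, alpha_6, alpha_7} form a chain of 3 nodes with a double edge at one end; the terminal node there is the unique short simple root (B_3), and {alpha_1, alpha_2, alpha_3, alpha_5, alpha_8, alpha_9} form a chain of 5 nodes with one extra node attached to the third node from one end (E_6). A semisimple Lie algebra decomposes uniquely as the direct sum of simple ideals, one per connected component of its Dynkin diagram, so g ≅ B_3 ⊕ E_6 (dimension 21 + 78 = 99).

type B_3 ⊕ type E_6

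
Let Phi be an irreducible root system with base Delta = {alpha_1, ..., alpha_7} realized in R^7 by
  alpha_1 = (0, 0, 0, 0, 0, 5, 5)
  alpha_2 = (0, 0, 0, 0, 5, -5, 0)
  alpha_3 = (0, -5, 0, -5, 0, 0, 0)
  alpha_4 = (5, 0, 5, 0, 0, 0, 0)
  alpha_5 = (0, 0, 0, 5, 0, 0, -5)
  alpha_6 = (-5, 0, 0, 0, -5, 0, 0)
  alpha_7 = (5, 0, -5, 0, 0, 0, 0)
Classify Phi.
Compute the Cartan integers a_ij = 2(alpha_i, alpha_j)/(alpha_j, alpha_j); the resulting 7x7 Cartan matrix is
[[2, -1, 0, 0, -1, 0, 0], [-1, 2, 0, 0, 0, -1, 0], [0, 0, 2, 0, -1, 0, 0], [0, 0, 0, 2, 0, -1, 0], [-1, 0, -1, 0, 2, 0, 0], [0, -1, 0, -1, 0, 2, -1], [0, 0, 0, 0, 0, -1, 2]].
All simple roots have the same length, so the diagram is simply laced. The associated Dynkin diagram is a chain of 5 nodes with a fork of two nodes at one end (D_7), so the type is D_7 (the algebra so(14)).

D_7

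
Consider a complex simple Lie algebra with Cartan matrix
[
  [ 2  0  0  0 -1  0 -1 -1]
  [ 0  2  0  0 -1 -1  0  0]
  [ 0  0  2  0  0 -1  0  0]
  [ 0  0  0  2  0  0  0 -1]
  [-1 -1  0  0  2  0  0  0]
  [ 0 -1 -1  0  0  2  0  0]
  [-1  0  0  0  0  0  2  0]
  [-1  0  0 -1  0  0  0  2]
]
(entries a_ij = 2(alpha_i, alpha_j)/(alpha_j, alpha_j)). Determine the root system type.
E8

The matrix has rank 8 with 2's on the diagonal. Reading the off-diagonal entries as Dynkin edges (a single edge where a_ij = a_ji = -1; a double or triple edge where a_ij * a_ji = 2 or 3), the diagram is a chain of 7 nodes with one extra node attached to the third node from one end (E_8). One simple-root ordering that puts it in standard form is (alpha_4, alpha_7, alpha_8, alpha_1, alpha_5, alpha_2, alpha_6, alpha_3). So the algebra is type E_8.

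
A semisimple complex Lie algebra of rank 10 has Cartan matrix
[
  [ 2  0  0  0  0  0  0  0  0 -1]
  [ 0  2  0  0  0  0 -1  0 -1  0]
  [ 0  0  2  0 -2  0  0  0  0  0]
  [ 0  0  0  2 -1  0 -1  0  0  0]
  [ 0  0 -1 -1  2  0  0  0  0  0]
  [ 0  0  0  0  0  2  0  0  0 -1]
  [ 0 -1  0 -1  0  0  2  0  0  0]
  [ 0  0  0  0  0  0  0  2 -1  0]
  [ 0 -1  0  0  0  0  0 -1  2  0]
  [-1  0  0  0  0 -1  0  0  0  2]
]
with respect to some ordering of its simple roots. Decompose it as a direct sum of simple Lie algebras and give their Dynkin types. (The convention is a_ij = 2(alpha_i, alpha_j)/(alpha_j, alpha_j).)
The diagram associated to this matrix has two connected components: the simple roots {alpha_1, alpha_6, alpha_10} form a chain of 3 nodes with single edges (A_3), and {alpha_2, alpha_3, alpha_4, alpha_5, alpha_7, alpha_8, alpha_9} form a chain of 7 nodes with a double edge at one end; the terminal node there is the unique long simple root (C_7). A semisimple Lie algebra decomposes uniquely as the direct sum of simple ideals, one per connected component of its Dynkin diagram, so g ≅ A_3 ⊕ C_7 (dimension 15 + 105 = 120).

A_3 (sl(4)) ⊕ C_7 (sp(14))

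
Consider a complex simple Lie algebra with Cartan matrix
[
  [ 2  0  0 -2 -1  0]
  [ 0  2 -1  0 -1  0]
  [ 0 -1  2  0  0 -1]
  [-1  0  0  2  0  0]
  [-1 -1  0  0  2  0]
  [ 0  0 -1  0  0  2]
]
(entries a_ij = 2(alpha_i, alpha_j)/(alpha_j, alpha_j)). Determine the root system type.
The matrix has rank 6 with 2's on the diagonal. Reading the off-diagonal entries as Dynkin edges (a single edge where a_ij = a_ji = -1; a double or triple edge where a_ij * a_ji = 2 or 3), the diagram is a chain of 6 nodes with a double edge at one end; the terminal node there is the unique short simple root (B_6). One simple-root ordering that puts it in standard form is (alpha_6, alpha_3, alpha_2, alpha_5, alpha_1, alpha_4). So the algebra is type B_6, i.e. so(13).

B_6 (so(13))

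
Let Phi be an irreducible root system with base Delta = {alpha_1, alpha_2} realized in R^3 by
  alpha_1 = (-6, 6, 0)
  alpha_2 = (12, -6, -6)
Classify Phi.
Compute the Cartan integers a_ij = 2(alpha_i, alpha_j)/(alpha_j, alpha_j); the resulting 2x2 Cartan matrix is
[[2, -1], [-3, 2]].
The roots have two lengths (squared-length ratio 3:1); the short ones are alpha_{1}. The associated Dynkin diagram is two nodes joined by a triple edge (G_2), so the type is G_2.

type G_2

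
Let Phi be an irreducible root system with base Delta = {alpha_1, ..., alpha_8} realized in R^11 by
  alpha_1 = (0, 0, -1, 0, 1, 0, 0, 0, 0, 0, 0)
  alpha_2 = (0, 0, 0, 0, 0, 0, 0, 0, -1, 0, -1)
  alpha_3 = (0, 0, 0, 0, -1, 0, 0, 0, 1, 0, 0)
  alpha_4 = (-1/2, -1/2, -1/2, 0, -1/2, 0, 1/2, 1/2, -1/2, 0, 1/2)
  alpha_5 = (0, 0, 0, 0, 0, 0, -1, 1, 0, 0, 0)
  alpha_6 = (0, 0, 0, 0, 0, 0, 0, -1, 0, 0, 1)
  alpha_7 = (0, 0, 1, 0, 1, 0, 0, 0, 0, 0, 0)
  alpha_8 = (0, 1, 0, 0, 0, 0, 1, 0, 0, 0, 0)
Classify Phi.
type E_8

Compute the Cartan integers a_ij = 2(alpha_i, alpha_j)/(alpha_j, alpha_j); the resulting 8x8 Cartan matrix is
[[2, 0, -1, 0, 0, 0, 0, 0], [0, 2, -1, 0, 0, -1, 0, 0], [-1, -1, 2, 0, 0, 0, -1, 0], [0, 0, 0, 2, 0, 0, -1, 0], [0, 0, 0, 0, 2, -1, 0, -1], [0, -1, 0, 0, -1, 2, 0, 0], [0, 0, -1, -1, 0, 0, 2, 0], [0, 0, 0, 0, -1, 0, 0, 2]].
All simple roots have the same length, so the diagram is simply laced. The associated Dynkin diagram is a chain of 7 nodes with one extra node attached to the third node from one end (E_8), so the type is E_8.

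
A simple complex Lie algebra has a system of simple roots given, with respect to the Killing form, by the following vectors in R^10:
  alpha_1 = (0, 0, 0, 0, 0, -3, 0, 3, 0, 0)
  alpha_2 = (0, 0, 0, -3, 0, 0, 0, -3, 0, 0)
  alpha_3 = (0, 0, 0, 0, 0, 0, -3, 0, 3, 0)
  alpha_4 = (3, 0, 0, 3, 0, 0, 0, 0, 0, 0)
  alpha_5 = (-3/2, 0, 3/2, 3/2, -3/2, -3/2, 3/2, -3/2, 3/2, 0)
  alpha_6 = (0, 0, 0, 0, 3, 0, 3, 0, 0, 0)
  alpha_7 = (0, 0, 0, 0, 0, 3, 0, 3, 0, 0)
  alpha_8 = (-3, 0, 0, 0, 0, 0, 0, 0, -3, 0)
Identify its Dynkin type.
Compute the Cartan integers a_ij = 2(alpha_i, alpha_j)/(alpha_j, alpha_j); the resulting 8x8 Cartan matrix is
[[2, -1, 0, 0, 0, 0, 0, 0], [-1, 2, 0, -1, 0, 0, -1, 0], [0, 0, 2, 0, 0, -1, 0, -1], [0, -1, 0, 2, 0, 0, 0, -1], [0, 0, 0, 0, 2, 0, -1, 0], [0, 0, -1, 0, 0, 2, 0, 0], [0, -1, 0, 0, -1, 0, 2, 0], [0, 0, -1, -1, 0, 0, 0, 2]].
All simple roots have the same length, so the diagram is simply laced. The associated Dynkin diagram is a chain of 7 nodes with one extra node attached to the third node from one end (E_8), so the type is E_8.

E_8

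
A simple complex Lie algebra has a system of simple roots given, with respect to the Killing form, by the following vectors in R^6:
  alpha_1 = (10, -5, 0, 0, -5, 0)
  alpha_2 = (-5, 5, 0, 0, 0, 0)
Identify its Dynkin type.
Compute the Cartan integers a_ij = 2(alpha_i, alpha_j)/(alpha_j, alpha_j); the resulting 2x2 Cartan matrix is
[[2, -3], [-1, 2]].
The roots have two lengths (squared-length ratio 3:1); the short ones are alpha_{2}. The associated Dynkin diagram is two nodes joined by a triple edge (G_2), so the type is G_2.

G_2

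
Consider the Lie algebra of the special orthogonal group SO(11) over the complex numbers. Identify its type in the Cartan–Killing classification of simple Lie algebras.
B5

This is so(11) with 11 odd, which has dimension 11(11-1)/2 = 55 and rank (11-1)/2 = 5. In the classification of classical Lie algebras, the orthogonal algebra so(2n+1) in an odd number of variables has type B_n; here n = 5, so the Dynkin diagram is a chain of 5 nodes with a double edge at one end; the terminal node there is the unique short simple root (B_5). Hence the type is B_5.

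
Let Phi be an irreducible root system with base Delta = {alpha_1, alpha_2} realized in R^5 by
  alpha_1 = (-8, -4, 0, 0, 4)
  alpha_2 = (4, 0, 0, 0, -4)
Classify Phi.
G2

Compute the Cartan integers a_ij = 2(alpha_i, alpha_j)/(alpha_j, alpha_j); the resulting 2x2 Cartan matrix is
[[2, -3], [-1, 2]].
The roots have two lengths (squared-length ratio 3:1); the short ones are alpha_{2}. The associated Dynkin diagram is two nodes joined by a triple edge (G_2), so the type is G_2.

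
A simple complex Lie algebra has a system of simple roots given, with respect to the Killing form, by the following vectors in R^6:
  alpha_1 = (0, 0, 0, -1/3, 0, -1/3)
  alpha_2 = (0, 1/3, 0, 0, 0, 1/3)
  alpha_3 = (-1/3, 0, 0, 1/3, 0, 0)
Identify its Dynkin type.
A3

Compute the Cartan integers a_ij = 2(alpha_i, alpha_j)/(alpha_j, alpha_j); the resulting 3x3 Cartan matrix is
[[2, -1, -1], [-1, 2, 0], [-1, 0, 2]].
All simple roots have the same length, so the diagram is simply laced. The associated Dynkin diagram is a chain of 3 nodes with single edges (A_3), so the type is A_3 (the algebra sl(4)).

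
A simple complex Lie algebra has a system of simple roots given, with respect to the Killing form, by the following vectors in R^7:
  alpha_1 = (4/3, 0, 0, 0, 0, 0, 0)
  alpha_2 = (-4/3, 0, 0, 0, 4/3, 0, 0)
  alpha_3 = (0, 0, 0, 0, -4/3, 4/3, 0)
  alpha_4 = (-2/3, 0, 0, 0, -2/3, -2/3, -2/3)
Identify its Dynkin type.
Compute the Cartan integers a_ij = 2(alpha_i, alpha_j)/(alpha_j, alpha_j); the resulting 4x4 Cartan matrix is
[[2, -1, 0, -1], [-2, 2, -1, 0], [0, -1, 2, 0], [-1, 0, 0, 2]].
The roots have two lengths (squared-length ratio 2:1); the short ones are alpha_{1,4}. The associated Dynkin diagram is a chain of 4 nodes with a double edge between the middle two (F_4), so the type is F_4.

type F_4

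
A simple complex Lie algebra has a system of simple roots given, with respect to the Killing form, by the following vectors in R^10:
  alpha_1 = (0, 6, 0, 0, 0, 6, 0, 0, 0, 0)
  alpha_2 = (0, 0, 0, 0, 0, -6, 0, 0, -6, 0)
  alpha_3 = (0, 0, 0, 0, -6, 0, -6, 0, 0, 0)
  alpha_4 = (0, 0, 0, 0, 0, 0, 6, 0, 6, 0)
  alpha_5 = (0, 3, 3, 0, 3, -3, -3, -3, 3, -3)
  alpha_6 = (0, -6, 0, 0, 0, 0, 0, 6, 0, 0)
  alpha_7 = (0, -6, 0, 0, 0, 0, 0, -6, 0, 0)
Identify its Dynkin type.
E7

Compute the Cartan integers a_ij = 2(alpha_i, alpha_j)/(alpha_j, alpha_j); the resulting 7x7 Cartan matrix is
[[2, -1, 0, 0, 0, -1, -1], [-1, 2, 0, -1, 0, 0, 0], [0, 0, 2, -1, 0, 0, 0], [0, -1, -1, 2, 0, 0, 0], [0, 0, 0, 0, 2, -1, 0], [-1, 0, 0, 0, -1, 2, 0], [-1, 0, 0, 0, 0, 0, 2]].
All simple roots have the same length, so the diagram is simply laced. The associated Dynkin diagram is a chain of 6 nodes with one extra node attached to the third node from one end (E_7), so the type is E_7.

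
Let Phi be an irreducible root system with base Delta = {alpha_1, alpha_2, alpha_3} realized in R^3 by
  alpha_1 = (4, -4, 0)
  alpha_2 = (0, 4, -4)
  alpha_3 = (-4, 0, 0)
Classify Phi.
Compute the Cartan integers a_ij = 2(alpha_i, alpha_j)/(alpha_j, alpha_j); the resulting 3x3 Cartan matrix is
[[2, -1, -2], [-1, 2, 0], [-1, 0, 2]].
The roots have two lengths (squared-length ratio 2:1); the short ones are alpha_{3}. The associated Dynkin diagram is a chain of 3 nodes with a double edge at one end; the terminal node there is the unique short simple root (B_3), so the type is B_3 (the algebra so(7)).

B3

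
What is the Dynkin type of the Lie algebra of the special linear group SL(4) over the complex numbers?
This is sl(4), which has dimension 4^2 - 1 = 15 and rank 4 - 1 = 3 (a Cartan subalgebra is the diagonal traceless matrices). In the classification of classical Lie algebras, the special linear algebra sl(n+1) has type A_n; here n = 3, so the Dynkin diagram is a chain of 3 nodes with single edges (A_3). Hence the type is A_3.

A3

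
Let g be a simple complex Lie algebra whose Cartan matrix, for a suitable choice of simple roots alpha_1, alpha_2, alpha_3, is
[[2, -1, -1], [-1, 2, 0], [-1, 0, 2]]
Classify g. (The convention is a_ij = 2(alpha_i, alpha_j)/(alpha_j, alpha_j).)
A_3

The matrix has rank 3 with 2's on the diagonal. Reading the off-diagonal entries as Dynkin edges (a single edge where a_ij = a_ji = -1; a double or triple edge where a_ij * a_ji = 2 or 3), the diagram is a chain of 3 nodes with single edges (A_3). One simple-root ordering that puts it in standard form is (alpha_2, alpha_1, alpha_3). So the algebra is type A_3, i.e. sl(4).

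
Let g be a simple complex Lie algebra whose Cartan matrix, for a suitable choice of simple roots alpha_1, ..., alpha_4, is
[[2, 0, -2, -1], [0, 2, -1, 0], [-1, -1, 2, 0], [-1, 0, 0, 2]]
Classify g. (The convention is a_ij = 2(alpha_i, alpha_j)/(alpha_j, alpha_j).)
F_4

The matrix has rank 4 with 2's on the diagonal. Reading the off-diagonal entries as Dynkin edges (a single edge where a_ij = a_ji = -1; a double or triple edge where a_ij * a_ji = 2 or 3), the diagram is a chain of 4 nodes with a double edge between the middle two (F_4). One simple-root ordering that puts it in standard form is (alpha_4, alpha_1, alpha_3, alpha_2). So the algebra is type F_4.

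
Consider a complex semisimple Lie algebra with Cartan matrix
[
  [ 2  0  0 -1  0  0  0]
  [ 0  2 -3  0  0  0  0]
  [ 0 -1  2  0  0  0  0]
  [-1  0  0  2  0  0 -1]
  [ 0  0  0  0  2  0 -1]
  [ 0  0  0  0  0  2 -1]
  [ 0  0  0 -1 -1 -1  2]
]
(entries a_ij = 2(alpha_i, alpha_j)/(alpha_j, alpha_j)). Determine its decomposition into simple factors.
D5 ⊕ G2

The diagram associated to this matrix has two connected components: the simple roots {alpha_1, alpha_4, alpha_5, alpha_6, alpha_7} form a chain of 3 nodes with a fork of two nodes at one end (D_5), and {alpha_2, alpha_3} form two nodes joined by a triple edge (G_2). A semisimple Lie algebra decomposes uniquely as the direct sum of simple ideals, one per connected component of its Dynkin diagram, so g ≅ D_5 ⊕ G_2 (dimension 45 + 14 = 59).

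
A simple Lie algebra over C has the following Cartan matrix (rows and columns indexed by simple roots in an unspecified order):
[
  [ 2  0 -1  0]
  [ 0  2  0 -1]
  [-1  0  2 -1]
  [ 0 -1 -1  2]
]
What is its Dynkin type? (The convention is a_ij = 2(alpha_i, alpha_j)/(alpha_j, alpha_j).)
A_4

The matrix has rank 4 with 2's on the diagonal. Reading the off-diagonal entries as Dynkin edges (a single edge where a_ij = a_ji = -1; a double or triple edge where a_ij * a_ji = 2 or 3), the diagram is a chain of 4 nodes with single edges (A_4). One simple-root ordering that puts it in standard form is (alpha_2, alpha_4, alpha_3, alpha_1). So the algebra is type A_4, i.e. sl(5).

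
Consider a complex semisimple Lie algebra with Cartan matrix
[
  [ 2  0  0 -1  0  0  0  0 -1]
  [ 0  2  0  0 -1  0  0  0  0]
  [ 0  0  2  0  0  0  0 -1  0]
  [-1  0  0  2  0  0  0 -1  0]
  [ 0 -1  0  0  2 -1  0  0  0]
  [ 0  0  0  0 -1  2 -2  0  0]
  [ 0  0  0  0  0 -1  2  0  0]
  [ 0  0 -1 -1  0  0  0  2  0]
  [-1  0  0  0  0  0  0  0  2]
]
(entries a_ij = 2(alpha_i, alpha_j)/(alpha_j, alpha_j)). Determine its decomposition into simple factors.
A5 ⊕ B4

The diagram associated to this matrix has two connected components: the simple roots {alpha_1, alpha_3, alpha_4, alpha_8, alpha_9} form a chain of 5 nodes with single edges (A_5), and {alpha_2, alpha_5, alpha_6, alpha_7} form a chain of 4 nodes with a double edge at one end; the terminal node there is the unique short simple root (B_4). A semisimple Lie algebra decomposes uniquely as the direct sum of simple ideals, one per connected component of its Dynkin diagram, so g ≅ A_5 ⊕ B_4 (dimension 35 + 36 = 71).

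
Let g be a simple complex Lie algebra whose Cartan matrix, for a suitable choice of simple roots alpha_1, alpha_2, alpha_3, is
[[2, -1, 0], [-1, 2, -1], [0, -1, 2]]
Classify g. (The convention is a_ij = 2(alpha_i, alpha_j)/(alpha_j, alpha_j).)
A3

The matrix has rank 3 with 2's on the diagonal. Reading the off-diagonal entries as Dynkin edges (a single edge where a_ij = a_ji = -1; a double or triple edge where a_ij * a_ji = 2 or 3), the diagram is a chain of 3 nodes with single edges (A_3). One simple-root ordering that puts it in standard form is (alpha_1, alpha_2, alpha_3). So the algebra is type A_3, i.e. sl(4).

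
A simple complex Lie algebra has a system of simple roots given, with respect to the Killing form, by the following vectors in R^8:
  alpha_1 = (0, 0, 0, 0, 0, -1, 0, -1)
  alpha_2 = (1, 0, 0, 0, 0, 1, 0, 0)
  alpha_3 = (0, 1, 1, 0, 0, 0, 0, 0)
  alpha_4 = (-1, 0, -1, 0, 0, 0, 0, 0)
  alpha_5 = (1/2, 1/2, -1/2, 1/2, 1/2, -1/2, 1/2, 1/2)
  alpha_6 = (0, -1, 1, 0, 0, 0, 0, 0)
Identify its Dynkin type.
type E_6

Compute the Cartan integers a_ij = 2(alpha_i, alpha_j)/(alpha_j, alpha_j); the resulting 6x6 Cartan matrix is
[[2, -1, 0, 0, 0, 0], [-1, 2, 0, -1, 0, 0], [0, 0, 2, -1, 0, 0], [0, -1, -1, 2, 0, -1], [0, 0, 0, 0, 2, -1], [0, 0, 0, -1, -1, 2]].
All simple roots have the same length, so the diagram is simply laced. The associated Dynkin diagram is a chain of 5 nodes with one extra node attached to the third node from one end (E_6), so the type is E_6.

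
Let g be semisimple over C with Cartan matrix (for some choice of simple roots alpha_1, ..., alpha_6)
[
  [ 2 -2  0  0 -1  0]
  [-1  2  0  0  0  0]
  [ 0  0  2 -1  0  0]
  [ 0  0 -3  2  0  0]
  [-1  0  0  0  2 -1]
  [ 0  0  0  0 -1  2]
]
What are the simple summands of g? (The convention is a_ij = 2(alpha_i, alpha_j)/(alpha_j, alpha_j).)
B_4 (so(9)) ⊕ G_2

The diagram associated to this matrix has two connected components: the simple roots {alpha_1, alpha_2, alpha_5, alpha_6} form a chain of 4 nodes with a double edge at one end; the terminal node there is the unique short simple root (B_4), and {alpha_3, alpha_4} form two nodes joined by a triple edge (G_2). A semisimple Lie algebra decomposes uniquely as the direct sum of simple ideals, one per connected component of its Dynkin diagram, so g ≅ B_4 ⊕ G_2 (dimension 36 + 14 = 50).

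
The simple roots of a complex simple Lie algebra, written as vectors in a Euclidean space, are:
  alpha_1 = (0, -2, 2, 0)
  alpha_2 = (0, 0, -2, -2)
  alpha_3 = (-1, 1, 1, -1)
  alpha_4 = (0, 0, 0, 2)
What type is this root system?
F_4

Compute the Cartan integers a_ij = 2(alpha_i, alpha_j)/(alpha_j, alpha_j); the resulting 4x4 Cartan matrix is
[[2, -1, 0, 0], [-1, 2, 0, -2], [0, 0, 2, -1], [0, -1, -1, 2]].
The roots have two lengths (squared-length ratio 2:1); the short ones are alpha_{3,4}. The associated Dynkin diagram is a chain of 4 nodes with a double edge between the middle two (F_4), so the type is F_4.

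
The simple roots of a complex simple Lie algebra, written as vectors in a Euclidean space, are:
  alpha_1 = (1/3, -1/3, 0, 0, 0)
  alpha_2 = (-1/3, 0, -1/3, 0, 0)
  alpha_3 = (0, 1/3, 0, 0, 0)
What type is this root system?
B_3

Compute the Cartan integers a_ij = 2(alpha_i, alpha_j)/(alpha_j, alpha_j); the resulting 3x3 Cartan matrix is
[[2, -1, -2], [-1, 2, 0], [-1, 0, 2]].
The roots have two lengths (squared-length ratio 2:1); the short ones are alpha_{3}. The associated Dynkin diagram is a chain of 3 nodes with a double edge at one end; the terminal node there is the unique short simple root (B_3), so the type is B_3 (the algebra so(7)).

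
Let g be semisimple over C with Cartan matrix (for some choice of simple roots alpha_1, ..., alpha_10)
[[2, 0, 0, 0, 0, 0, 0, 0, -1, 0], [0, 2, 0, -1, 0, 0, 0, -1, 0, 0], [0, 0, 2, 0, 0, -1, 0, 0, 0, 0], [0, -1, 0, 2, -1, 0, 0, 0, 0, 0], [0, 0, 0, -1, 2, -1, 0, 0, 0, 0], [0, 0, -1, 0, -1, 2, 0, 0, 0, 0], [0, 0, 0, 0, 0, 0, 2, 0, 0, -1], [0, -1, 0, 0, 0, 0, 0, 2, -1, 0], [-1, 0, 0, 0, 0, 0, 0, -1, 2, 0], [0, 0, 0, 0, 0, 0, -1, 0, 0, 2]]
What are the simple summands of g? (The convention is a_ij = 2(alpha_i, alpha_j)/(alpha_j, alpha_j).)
The diagram associated to this matrix has two connected components: the simple roots {alpha_7, alpha_10} form a chain of 2 nodes with single edges (A_2), and {alpha_1, alpha_2, alpha_3, alpha_4, alpha_5, alpha_6, alpha_8, alpha_9} form a chain of 8 nodes with single edges (A_8). A semisimple Lie algebra decomposes uniquely as the direct sum of simple ideals, one per connected component of its Dynkin diagram, so g ≅ A_2 ⊕ A_8 (dimension 8 + 80 = 88).

type A_2 + type A_8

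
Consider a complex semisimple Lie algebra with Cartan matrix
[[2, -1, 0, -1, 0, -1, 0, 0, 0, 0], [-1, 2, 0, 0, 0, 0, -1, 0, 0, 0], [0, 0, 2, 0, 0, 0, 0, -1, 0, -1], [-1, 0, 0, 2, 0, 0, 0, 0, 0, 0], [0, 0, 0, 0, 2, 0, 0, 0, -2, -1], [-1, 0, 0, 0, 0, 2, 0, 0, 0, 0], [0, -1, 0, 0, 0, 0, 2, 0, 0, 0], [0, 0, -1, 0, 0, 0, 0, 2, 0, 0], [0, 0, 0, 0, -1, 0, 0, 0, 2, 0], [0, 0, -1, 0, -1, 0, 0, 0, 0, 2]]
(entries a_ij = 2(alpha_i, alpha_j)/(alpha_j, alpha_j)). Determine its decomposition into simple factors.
The diagram associated to this matrix has two connected components: the simple roots {alpha_3, alpha_5, alpha_8, alpha_9, alpha_10} form a chain of 5 nodes with a double edge at one end; the terminal node there is the unique short simple root (B_5), and {alpha_1, alpha_2, alpha_4, alpha_6, alpha_7} form a chain of 3 nodes with a fork of two nodes at one end (D_5). A semisimple Lie algebra decomposes uniquely as the direct sum of simple ideals, one per connected component of its Dynkin diagram, so g ≅ B_5 ⊕ D_5 (dimension 55 + 45 = 100).

B5 + D5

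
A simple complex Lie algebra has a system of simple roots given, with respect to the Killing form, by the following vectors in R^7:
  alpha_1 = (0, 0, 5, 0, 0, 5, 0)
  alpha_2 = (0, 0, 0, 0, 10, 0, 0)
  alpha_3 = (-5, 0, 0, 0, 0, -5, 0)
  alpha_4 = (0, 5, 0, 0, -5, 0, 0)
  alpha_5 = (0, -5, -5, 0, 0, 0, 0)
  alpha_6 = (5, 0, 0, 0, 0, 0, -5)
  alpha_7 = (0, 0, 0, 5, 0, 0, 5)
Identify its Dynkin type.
C_7

Compute the Cartan integers a_ij = 2(alpha_i, alpha_j)/(alpha_j, alpha_j); the resulting 7x7 Cartan matrix is
[[2, 0, -1, 0, -1, 0, 0], [0, 2, 0, -2, 0, 0, 0], [-1, 0, 2, 0, 0, -1, 0], [0, -1, 0, 2, -1, 0, 0], [-1, 0, 0, -1, 2, 0, 0], [0, 0, -1, 0, 0, 2, -1], [0, 0, 0, 0, 0, -1, 2]].
The roots have two lengths (squared-length ratio 2:1); the short ones are alpha_{1,3,4,5,6,7}. The associated Dynkin diagram is a chain of 7 nodes with a double edge at one end; the terminal node there is the unique long simple root (C_7), so the type is C_7 (the algebra sp(14)).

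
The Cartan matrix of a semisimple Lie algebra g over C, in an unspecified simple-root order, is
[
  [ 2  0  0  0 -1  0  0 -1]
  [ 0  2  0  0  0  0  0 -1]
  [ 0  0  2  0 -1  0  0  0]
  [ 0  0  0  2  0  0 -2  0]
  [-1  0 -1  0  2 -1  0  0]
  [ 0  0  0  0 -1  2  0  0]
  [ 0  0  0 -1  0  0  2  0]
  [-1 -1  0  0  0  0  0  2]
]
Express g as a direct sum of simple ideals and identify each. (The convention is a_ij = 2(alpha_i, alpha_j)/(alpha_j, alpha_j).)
type B_2 ⊕ type D_6

The diagram associated to this matrix has two connected components: the simple roots {alpha_4, alpha_7} form a chain of 2 nodes with a double edge at one end; the terminal node there is the unique short simple root (B_2), and {alpha_1, alpha_2, alpha_3, alpha_5, alpha_6, alpha_8} form a chain of 4 nodes with a fork of two nodes at one end (D_6). A semisimple Lie algebra decomposes uniquely as the direct sum of simple ideals, one per connected component of its Dynkin diagram, so g ≅ B_2 ⊕ D_6 (dimension 10 + 66 = 76).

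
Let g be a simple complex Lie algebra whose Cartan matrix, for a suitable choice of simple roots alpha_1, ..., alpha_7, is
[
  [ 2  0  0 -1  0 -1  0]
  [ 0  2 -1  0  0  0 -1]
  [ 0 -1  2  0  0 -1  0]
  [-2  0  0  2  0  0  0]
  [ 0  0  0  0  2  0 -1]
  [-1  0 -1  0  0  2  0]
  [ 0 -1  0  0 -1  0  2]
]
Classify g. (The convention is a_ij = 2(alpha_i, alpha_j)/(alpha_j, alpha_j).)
C_7

The matrix has rank 7 with 2's on the diagonal. Reading the off-diagonal entries as Dynkin edges (a single edge where a_ij = a_ji = -1; a double or triple edge where a_ij * a_ji = 2 or 3), the diagram is a chain of 7 nodes with a double edge at one end; the terminal node there is the unique long simple root (C_7). One simple-root ordering that puts it in standard form is (alpha_5, alpha_7, alpha_2, alpha_3, alpha_6, alpha_1, alpha_4). So the algebra is type C_7, i.e. sp(14).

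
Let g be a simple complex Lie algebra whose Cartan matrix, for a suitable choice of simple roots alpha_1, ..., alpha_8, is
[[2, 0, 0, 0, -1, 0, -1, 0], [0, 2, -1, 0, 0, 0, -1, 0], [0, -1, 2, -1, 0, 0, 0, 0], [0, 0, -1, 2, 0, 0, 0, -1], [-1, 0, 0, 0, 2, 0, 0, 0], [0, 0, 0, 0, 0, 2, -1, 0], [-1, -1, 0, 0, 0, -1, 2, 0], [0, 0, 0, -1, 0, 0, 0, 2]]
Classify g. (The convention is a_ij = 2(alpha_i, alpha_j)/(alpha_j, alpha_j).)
The matrix has rank 8 with 2's on the diagonal. Reading the off-diagonal entries as Dynkin edges (a single edge where a_ij = a_ji = -1; a double or triple edge where a_ij * a_ji = 2 or 3), the diagram is a chain of 7 nodes with one extra node attached to the third node from one end (E_8). One simple-root ordering that puts it in standard form is (alpha_5, alpha_6, alpha_1, alpha_7, alpha_2, alpha_3, alpha_4, alpha_8). So the algebra is type E_8.

type E_8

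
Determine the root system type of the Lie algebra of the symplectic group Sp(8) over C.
C4

This is sp(8), which has dimension 8(8+1)/2 = 36 and rank 8/2 = 4. In the classification of classical Lie algebras, the symplectic algebra sp(2n) has type C_n; here n = 4, so the Dynkin diagram is a chain of 4 nodes with a double edge at one end; the terminal node there is the unique long simple root (C_4). Hence the type is C_4.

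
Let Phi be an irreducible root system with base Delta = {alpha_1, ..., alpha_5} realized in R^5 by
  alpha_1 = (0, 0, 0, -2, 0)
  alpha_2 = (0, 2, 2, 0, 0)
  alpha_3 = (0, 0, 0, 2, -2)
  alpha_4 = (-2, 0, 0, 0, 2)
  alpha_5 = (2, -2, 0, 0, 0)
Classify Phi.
Compute the Cartan integers a_ij = 2(alpha_i, alpha_j)/(alpha_j, alpha_j); the resulting 5x5 Cartan matrix is
[[2, 0, -1, 0, 0], [0, 2, 0, 0, -1], [-2, 0, 2, -1, 0], [0, 0, -1, 2, -1], [0, -1, 0, -1, 2]].
The roots have two lengths (squared-length ratio 2:1); the short ones are alpha_{1}. The associated Dynkin diagram is a chain of 5 nodes with a double edge at one end; the terminal node there is the unique short simple root (B_5), so the type is B_5 (the algebra so(11)).

type B_5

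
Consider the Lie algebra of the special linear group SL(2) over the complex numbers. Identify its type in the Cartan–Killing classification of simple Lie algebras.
This is sl(2), which has dimension 2^2 - 1 = 3 and rank 2 - 1 = 1 (a Cartan subalgebra is the diagonal traceless matrices). In the classification of classical Lie algebras, the special linear algebra sl(n+1) has type A_n; here n = 1, so the Dynkin diagram is a chain of 1 nodes with single edges (A_1). Hence the type is A_1.

A_1 (sl(2))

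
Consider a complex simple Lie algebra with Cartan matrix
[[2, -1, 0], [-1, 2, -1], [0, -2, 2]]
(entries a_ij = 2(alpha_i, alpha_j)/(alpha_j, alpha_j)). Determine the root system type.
C3

The matrix has rank 3 with 2's on the diagonal. Reading the off-diagonal entries as Dynkin edges (a single edge where a_ij = a_ji = -1; a double or triple edge where a_ij * a_ji = 2 or 3), the diagram is a chain of 3 nodes with a double edge at one end; the terminal node there is the unique long simple root (C_3). One simple-root ordering that puts it in standard form is (alpha_1, alpha_2, alpha_3). So the algebra is type C_3, i.e. sp(6).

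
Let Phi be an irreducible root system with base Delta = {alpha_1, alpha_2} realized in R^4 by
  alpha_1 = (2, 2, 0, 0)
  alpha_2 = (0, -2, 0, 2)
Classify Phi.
type A_2

Compute the Cartan integers a_ij = 2(alpha_i, alpha_j)/(alpha_j, alpha_j); the resulting 2x2 Cartan matrix is
[[2, -1], [-1, 2]].
All simple roots have the same length, so the diagram is simply laced. The associated Dynkin diagram is a chain of 2 nodes with single edges (A_2), so the type is A_2 (the algebra sl(3)).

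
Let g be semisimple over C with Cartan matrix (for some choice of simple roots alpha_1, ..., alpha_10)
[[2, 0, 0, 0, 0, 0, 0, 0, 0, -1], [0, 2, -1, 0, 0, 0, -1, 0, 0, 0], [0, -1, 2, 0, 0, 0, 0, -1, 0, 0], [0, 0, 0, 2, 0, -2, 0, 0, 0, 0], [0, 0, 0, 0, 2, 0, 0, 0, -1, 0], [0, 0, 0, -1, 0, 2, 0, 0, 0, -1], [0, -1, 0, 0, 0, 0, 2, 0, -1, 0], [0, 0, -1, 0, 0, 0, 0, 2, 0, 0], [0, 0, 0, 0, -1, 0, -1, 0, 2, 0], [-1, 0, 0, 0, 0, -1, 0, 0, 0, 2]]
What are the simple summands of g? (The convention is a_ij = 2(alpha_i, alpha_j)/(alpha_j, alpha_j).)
A6 + C4

The diagram associated to this matrix has two connected components: the simple roots {alpha_2, alpha_3, alpha_5, alpha_7, alpha_8, alpha_9} form a chain of 6 nodes with single edges (A_6), and {alpha_1, alpha_4, alpha_6, alpha_10} form a chain of 4 nodes with a double edge at one end; the terminal node there is the unique long simple root (C_4). A semisimple Lie algebra decomposes uniquely as the direct sum of simple ideals, one per connected component of its Dynkin diagram, so g ≅ A_6 ⊕ C_4 (dimension 48 + 36 = 84).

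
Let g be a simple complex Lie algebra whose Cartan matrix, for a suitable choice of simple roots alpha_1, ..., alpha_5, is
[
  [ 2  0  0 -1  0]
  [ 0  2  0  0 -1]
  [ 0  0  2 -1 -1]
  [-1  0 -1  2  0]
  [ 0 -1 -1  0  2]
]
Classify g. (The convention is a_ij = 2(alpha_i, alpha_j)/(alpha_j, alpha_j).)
A_5 (sl(6))

The matrix has rank 5 with 2's on the diagonal. Reading the off-diagonal entries as Dynkin edges (a single edge where a_ij = a_ji = -1; a double or triple edge where a_ij * a_ji = 2 or 3), the diagram is a chain of 5 nodes with single edges (A_5). One simple-root ordering that puts it in standard form is (alpha_2, alpha_5, alpha_3, alpha_4, alpha_1). So the algebra is type A_5, i.e. sl(6).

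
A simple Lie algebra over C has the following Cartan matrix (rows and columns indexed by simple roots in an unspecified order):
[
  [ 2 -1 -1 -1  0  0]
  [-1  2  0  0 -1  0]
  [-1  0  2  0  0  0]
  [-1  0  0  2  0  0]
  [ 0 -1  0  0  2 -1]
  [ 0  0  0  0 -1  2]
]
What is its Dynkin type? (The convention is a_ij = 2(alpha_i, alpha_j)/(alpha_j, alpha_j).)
D_6 (so(12))

The matrix has rank 6 with 2's on the diagonal. Reading the off-diagonal entries as Dynkin edges (a single edge where a_ij = a_ji = -1; a double or triple edge where a_ij * a_ji = 2 or 3), the diagram is a chain of 4 nodes with a fork of two nodes at one end (D_6). One simple-root ordering that puts it in standard form is (alpha_6, alpha_5, alpha_2, alpha_1, alpha_4, alpha_3). So the algebra is type D_6, i.e. so(12).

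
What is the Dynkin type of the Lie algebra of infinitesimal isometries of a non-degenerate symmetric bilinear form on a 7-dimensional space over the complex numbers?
B3

This is so(7) with 7 odd, which has dimension 7(7-1)/2 = 21 and rank (7-1)/2 = 3. In the classification of classical Lie algebras, the orthogonal algebra so(2n+1) in an odd number of variables has type B_n; here n = 3, so the Dynkin diagram is a chain of 3 nodes with a double edge at one end; the terminal node there is the unique short simple root (B_3). Hence the type is B_3.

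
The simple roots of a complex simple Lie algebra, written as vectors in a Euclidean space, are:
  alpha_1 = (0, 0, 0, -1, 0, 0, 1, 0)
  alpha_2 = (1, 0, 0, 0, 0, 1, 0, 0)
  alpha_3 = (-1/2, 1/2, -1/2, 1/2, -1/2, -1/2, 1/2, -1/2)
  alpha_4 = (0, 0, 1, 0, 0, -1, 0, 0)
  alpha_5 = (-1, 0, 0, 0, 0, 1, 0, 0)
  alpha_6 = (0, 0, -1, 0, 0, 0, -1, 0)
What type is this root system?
E_6

Compute the Cartan integers a_ij = 2(alpha_i, alpha_j)/(alpha_j, alpha_j); the resulting 6x6 Cartan matrix is
[[2, 0, 0, 0, 0, -1], [0, 2, -1, -1, 0, 0], [0, -1, 2, 0, 0, 0], [0, -1, 0, 2, -1, -1], [0, 0, 0, -1, 2, 0], [-1, 0, 0, -1, 0, 2]].
All simple roots have the same length, so the diagram is simply laced. The associated Dynkin diagram is a chain of 5 nodes with one extra node attached to the third node from one end (E_6), so the type is E_6.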